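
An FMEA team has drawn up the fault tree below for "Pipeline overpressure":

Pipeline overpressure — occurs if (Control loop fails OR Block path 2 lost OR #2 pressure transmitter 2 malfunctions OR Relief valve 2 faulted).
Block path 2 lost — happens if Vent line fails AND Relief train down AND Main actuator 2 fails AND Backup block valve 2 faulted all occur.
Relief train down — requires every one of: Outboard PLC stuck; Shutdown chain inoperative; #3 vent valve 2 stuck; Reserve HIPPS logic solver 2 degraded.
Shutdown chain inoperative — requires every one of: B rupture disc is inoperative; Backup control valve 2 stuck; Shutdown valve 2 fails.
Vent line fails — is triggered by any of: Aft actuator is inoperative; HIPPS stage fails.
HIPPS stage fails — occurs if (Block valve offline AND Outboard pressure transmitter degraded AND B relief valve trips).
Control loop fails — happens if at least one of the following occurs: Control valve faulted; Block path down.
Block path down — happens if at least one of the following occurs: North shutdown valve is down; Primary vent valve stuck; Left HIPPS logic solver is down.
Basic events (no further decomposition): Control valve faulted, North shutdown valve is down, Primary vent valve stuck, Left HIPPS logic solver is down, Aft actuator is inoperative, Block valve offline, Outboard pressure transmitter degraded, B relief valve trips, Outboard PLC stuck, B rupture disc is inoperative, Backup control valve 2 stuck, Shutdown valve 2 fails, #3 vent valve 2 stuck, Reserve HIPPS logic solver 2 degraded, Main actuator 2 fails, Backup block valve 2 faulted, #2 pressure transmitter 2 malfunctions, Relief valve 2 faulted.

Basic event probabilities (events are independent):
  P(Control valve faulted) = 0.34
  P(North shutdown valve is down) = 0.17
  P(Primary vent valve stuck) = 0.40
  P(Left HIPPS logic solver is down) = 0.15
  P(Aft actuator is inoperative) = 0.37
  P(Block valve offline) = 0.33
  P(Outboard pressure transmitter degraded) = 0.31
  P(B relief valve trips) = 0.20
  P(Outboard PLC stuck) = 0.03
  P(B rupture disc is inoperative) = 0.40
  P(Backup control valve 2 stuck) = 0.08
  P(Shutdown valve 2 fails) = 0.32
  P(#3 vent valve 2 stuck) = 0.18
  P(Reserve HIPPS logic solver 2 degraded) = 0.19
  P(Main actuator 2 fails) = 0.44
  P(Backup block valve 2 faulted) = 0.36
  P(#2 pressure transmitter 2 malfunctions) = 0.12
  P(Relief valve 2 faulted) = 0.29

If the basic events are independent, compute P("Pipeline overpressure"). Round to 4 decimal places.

P(Block path down) [OR] = 1 − (1−0.17) × (1−0.40) × (1−0.15) = 0.576700
P(Control loop fails) [OR] = 1 − (1−0.34) × (1−0.576700) = 0.720622
P(HIPPS stage fails) [AND] = 0.33 × 0.31 × 0.20 = 0.020460
P(Vent line fails) [OR] = 1 − (1−0.37) × (1−0.020460) = 0.382890
P(Shutdown chain inoperative) [AND] = 0.40 × 0.08 × 0.32 = 0.010240
P(Relief train down) [AND] = 0.03 × 0.010240 × 0.18 × 0.19 = 0.000011
P(Block path 2 lost) [AND] = 0.382890 × 0.000011 × 0.44 × 0.36 = 0.000001
P(Pipeline overpressure) [OR] = 1 − (1−0.720622) × (1−0.000001) × (1−0.12) × (1−0.29) = 0.825445
Rounded to 4 decimal places: P(Pipeline overpressure) ≈ 0.8254.

0.8254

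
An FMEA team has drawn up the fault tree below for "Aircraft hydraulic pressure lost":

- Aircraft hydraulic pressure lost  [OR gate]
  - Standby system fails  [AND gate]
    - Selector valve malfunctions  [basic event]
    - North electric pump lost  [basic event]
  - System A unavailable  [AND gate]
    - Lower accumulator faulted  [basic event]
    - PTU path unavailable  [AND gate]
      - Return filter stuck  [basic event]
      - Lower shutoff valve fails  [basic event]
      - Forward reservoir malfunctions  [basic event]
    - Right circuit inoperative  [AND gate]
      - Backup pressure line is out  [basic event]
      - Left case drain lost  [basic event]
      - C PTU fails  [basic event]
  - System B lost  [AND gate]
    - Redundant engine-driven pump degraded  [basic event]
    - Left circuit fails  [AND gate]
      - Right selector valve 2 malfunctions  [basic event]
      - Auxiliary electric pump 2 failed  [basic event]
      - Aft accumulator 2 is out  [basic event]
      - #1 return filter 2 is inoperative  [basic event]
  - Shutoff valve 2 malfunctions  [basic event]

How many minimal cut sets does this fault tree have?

4

Standby system fails [AND]: one cut set from each child combined → 1 × 1 = 1 cut set(s).
PTU path unavailable [AND]: one cut set from each child combined → 1 × 1 × 1 = 1 cut set(s).
Right circuit inoperative [AND]: one cut set from each child combined → 1 × 1 × 1 = 1 cut set(s).
System A unavailable [AND]: one cut set from each child combined → 1 × 1 × 1 = 1 cut set(s).
Left circuit fails [AND]: one cut set from each child combined → 1 × 1 × 1 × 1 = 1 cut set(s).
System B lost [AND]: one cut set from each child combined → 1 × 1 = 1 cut set(s).
Aircraft hydraulic pressure lost [OR]: union of children's cut sets → 4 cut set(s).
Minimal cut sets: {North electric pump lost, Selector valve malfunctions}; {Backup pressure line is out, C PTU fails, Forward reservoir malfunctions, Left case drain lost, Lower accumulator faulted, Lower shutoff valve fails, Return filter stuck}; {#1 return filter 2 is inoperative, Aft accumulator 2 is out, Auxiliary electric pump 2 failed, Redundant engine-driven pump degraded, Right selector valve 2 malfunctions}; {Shutoff valve 2 malfunctions}.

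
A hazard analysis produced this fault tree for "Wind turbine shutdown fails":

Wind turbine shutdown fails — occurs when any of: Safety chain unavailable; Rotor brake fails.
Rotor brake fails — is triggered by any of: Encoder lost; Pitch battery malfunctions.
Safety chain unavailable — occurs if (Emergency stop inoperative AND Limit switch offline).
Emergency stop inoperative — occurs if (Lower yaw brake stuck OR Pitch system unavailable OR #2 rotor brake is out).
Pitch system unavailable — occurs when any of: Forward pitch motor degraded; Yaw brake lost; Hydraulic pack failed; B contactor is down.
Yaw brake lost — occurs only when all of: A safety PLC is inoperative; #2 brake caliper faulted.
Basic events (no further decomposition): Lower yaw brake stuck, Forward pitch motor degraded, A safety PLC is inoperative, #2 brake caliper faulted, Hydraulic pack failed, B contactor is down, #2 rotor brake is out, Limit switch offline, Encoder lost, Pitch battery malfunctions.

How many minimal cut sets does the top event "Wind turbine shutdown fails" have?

Yaw brake lost [AND]: one cut set from each child combined → 1 × 1 = 1 cut set(s).
Pitch system unavailable [OR]: union of children's cut sets → 4 cut set(s).
Emergency stop inoperative [OR]: union of children's cut sets → 6 cut set(s).
Safety chain unavailable [AND]: one cut set from each child combined → 6 × 1 = 6 cut set(s).
Rotor brake fails [OR]: union of children's cut sets → 2 cut set(s).
Wind turbine shutdown fails [OR]: union of children's cut sets → 8 cut set(s).
Minimal cut sets: {Limit switch offline, Lower yaw brake stuck}; {Forward pitch motor degraded, Limit switch offline}; {#2 brake caliper faulted, A safety PLC is inoperative, Limit switch offline}; {Hydraulic pack failed, Limit switch offline}; {B contactor is down, Limit switch offline}; {#2 rotor brake is out, Limit switch offline}; {Encoder lost}; {Pitch battery malfunctions}.

8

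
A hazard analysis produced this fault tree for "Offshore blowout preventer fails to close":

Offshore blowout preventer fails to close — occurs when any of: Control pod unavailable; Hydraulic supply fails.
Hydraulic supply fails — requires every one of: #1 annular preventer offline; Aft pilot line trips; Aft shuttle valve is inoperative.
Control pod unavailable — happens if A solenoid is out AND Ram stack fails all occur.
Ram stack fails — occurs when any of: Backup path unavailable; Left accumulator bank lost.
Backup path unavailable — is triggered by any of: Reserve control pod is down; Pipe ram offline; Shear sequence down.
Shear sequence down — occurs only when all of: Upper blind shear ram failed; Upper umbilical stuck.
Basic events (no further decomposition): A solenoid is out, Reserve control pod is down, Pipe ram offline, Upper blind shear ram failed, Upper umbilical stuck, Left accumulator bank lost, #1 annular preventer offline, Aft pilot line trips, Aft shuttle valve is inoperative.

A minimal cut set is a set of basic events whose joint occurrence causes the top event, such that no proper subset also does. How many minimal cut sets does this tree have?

5

Shear sequence down [AND]: one cut set from each child combined → 1 × 1 = 1 cut set(s).
Backup path unavailable [OR]: union of children's cut sets → 3 cut set(s).
Ram stack fails [OR]: union of children's cut sets → 4 cut set(s).
Control pod unavailable [AND]: one cut set from each child combined → 1 × 4 = 4 cut set(s).
Hydraulic supply fails [AND]: one cut set from each child combined → 1 × 1 × 1 = 1 cut set(s).
Offshore blowout preventer fails to close [OR]: union of children's cut sets → 5 cut set(s).
Minimal cut sets: {A solenoid is out, Reserve control pod is down}; {A solenoid is out, Pipe ram offline}; {A solenoid is out, Upper blind shear ram failed, Upper umbilical stuck}; {A solenoid is out, Left accumulator bank lost}; {#1 annular preventer offline, Aft pilot line trips, Aft shuttle valve is inoperative}.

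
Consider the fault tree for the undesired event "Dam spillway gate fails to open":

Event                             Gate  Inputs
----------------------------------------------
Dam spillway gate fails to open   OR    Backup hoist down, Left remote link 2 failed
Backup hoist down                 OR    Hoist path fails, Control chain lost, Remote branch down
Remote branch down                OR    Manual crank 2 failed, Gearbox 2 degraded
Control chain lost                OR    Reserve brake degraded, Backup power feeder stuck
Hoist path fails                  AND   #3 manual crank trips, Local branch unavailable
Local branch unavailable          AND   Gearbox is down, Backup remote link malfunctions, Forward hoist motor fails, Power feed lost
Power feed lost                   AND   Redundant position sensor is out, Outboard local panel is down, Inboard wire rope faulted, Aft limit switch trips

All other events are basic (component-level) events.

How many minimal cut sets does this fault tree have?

Power feed lost [AND]: one cut set from each child combined → 1 × 1 × 1 × 1 = 1 cut set(s).
Local branch unavailable [AND]: one cut set from each child combined → 1 × 1 × 1 × 1 = 1 cut set(s).
Hoist path fails [AND]: one cut set from each child combined → 1 × 1 = 1 cut set(s).
Control chain lost [OR]: union of children's cut sets → 2 cut set(s).
Remote branch down [OR]: union of children's cut sets → 2 cut set(s).
Backup hoist down [OR]: union of children's cut sets → 5 cut set(s).
Dam spillway gate fails to open [OR]: union of children's cut sets → 6 cut set(s).
Minimal cut sets: {#3 manual crank trips, Aft limit switch trips, Backup remote link malfunctions, Forward hoist motor fails, Gearbox is down, Inboard wire rope faulted, Outboard local panel is down, Redundant position sensor is out}; {Reserve brake degraded}; {Backup power feeder stuck}; {Manual crank 2 failed}; {Gearbox 2 degraded}; {Left remote link 2 failed}.

6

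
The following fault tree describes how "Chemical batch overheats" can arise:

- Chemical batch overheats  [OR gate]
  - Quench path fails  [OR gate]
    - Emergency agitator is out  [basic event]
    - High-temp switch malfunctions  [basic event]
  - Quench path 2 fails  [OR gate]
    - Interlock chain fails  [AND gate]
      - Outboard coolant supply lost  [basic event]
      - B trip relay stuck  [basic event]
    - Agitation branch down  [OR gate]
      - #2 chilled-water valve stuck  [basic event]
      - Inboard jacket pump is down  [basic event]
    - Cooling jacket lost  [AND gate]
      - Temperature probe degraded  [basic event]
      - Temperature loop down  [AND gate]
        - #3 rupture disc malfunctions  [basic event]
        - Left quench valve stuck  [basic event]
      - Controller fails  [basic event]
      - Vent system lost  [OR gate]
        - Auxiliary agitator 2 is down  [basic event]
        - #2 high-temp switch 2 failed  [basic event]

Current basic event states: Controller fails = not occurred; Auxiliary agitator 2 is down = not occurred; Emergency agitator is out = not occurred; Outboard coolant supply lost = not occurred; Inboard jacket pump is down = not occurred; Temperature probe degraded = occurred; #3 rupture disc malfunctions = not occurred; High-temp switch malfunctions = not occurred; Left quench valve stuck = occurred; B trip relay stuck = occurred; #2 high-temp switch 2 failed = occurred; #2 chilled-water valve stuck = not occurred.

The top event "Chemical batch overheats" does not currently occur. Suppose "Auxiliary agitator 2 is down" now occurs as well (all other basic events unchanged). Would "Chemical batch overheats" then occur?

Counterfactual: set "Auxiliary agitator 2 is down" to occurred.
Quench path fails [OR]: Emergency agitator is out=not, High-temp switch malfunctions=not → no input occurs → does not occur.
Interlock chain fails [AND]: Outboard coolant supply lost=not, B trip relay stuck=occurs → not all inputs occur → does not occur.
Agitation branch down [OR]: #2 chilled-water valve stuck=not, Inboard jacket pump is down=not → no input occurs → does not occur.
Temperature loop down [AND]: #3 rupture disc malfunctions=not, Left quench valve stuck=occurs → not all inputs occur → does not occur.
Vent system lost [OR]: Auxiliary agitator 2 is down=occurs, #2 high-temp switch 2 failed=occurs → at least one input occurs → occurs.
Cooling jacket lost [AND]: Temperature probe degraded=occurs, Temperature loop down=not, Controller fails=not, Vent system lost=occurs → not all inputs occur → does not occur.
Quench path 2 fails [OR]: Interlock chain fails=not, Agitation branch down=not, Cooling jacket lost=not → no input occurs → does not occur.
Chemical batch overheats [OR]: Quench path fails=not, Quench path 2 fails=not → no input occurs → does not occur.

No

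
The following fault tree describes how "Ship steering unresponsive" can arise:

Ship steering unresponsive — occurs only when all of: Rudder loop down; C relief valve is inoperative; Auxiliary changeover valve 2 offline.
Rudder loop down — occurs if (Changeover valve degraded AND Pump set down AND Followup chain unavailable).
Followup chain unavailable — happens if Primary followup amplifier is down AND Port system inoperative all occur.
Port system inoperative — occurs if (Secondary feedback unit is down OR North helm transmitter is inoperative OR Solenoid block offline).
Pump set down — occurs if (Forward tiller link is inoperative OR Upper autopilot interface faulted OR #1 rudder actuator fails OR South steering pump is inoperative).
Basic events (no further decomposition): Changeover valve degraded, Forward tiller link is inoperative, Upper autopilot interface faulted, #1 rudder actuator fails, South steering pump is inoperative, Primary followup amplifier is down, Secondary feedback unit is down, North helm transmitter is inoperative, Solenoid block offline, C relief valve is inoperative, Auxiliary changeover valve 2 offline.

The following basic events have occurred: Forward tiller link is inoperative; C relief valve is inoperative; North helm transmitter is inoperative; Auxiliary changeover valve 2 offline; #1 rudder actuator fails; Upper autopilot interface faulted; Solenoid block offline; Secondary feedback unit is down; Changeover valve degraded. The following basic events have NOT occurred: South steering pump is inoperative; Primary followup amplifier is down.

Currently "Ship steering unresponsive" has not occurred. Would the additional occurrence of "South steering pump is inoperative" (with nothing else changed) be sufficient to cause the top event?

No

Counterfactual: set "South steering pump is inoperative" to occurred.
Pump set down [OR]: Forward tiller link is inoperative=occurs, Upper autopilot interface faulted=occurs, #1 rudder actuator fails=occurs, South steering pump is inoperative=occurs → at least one input occurs → occurs.
Port system inoperative [OR]: Secondary feedback unit is down=occurs, North helm transmitter is inoperative=occurs, Solenoid block offline=occurs → at least one input occurs → occurs.
Followup chain unavailable [AND]: Primary followup amplifier is down=not, Port system inoperative=occurs → not all inputs occur → does not occur.
Rudder loop down [AND]: Changeover valve degraded=occurs, Pump set down=occurs, Followup chain unavailable=not → not all inputs occur → does not occur.
Ship steering unresponsive [AND]: Rudder loop down=not, C relief valve is inoperative=occurs, Auxiliary changeover valve 2 offline=occurs → not all inputs occur → does not occur.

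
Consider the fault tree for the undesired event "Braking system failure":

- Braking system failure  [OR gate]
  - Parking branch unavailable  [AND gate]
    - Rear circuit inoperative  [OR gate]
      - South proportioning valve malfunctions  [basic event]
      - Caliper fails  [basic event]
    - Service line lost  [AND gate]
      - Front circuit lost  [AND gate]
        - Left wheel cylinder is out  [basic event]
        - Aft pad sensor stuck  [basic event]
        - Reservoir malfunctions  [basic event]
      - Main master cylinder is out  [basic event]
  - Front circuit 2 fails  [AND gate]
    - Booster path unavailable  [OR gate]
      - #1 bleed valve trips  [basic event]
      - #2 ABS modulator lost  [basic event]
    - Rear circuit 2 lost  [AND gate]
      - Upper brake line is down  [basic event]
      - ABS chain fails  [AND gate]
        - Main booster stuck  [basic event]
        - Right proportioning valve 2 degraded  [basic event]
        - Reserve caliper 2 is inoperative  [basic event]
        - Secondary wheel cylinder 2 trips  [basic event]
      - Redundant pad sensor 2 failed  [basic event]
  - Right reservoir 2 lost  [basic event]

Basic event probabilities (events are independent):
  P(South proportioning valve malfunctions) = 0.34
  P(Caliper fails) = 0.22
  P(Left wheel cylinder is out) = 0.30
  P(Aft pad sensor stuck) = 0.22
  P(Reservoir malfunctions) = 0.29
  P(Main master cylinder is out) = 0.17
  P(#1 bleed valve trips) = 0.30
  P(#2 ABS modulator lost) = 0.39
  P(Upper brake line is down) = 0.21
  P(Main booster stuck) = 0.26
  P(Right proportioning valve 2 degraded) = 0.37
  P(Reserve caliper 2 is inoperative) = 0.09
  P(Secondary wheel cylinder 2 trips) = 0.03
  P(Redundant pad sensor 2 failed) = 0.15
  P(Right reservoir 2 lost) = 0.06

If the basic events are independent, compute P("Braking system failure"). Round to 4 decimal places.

P(Rear circuit inoperative) [OR] = 1 − (1−0.34) × (1−0.22) = 0.485200
P(Front circuit lost) [AND] = 0.30 × 0.22 × 0.29 = 0.019140
P(Service line lost) [AND] = 0.019140 × 0.17 = 0.003254
P(Parking branch unavailable) [AND] = 0.485200 × 0.003254 = 0.001579
P(Booster path unavailable) [OR] = 1 − (1−0.30) × (1−0.39) = 0.573000
P(ABS chain fails) [AND] = 0.26 × 0.37 × 0.09 × 0.03 = 0.000260
P(Rear circuit 2 lost) [AND] = 0.21 × 0.000260 × 0.15 = 0.000008
P(Front circuit 2 fails) [AND] = 0.573000 × 0.000008 = 0.000005
P(Braking system failure) [OR] = 1 − (1−0.001579) × (1−0.000005) × (1−0.06) = 0.061489
Rounded to 4 decimal places: P(Braking system failure) ≈ 0.0615.

0.0615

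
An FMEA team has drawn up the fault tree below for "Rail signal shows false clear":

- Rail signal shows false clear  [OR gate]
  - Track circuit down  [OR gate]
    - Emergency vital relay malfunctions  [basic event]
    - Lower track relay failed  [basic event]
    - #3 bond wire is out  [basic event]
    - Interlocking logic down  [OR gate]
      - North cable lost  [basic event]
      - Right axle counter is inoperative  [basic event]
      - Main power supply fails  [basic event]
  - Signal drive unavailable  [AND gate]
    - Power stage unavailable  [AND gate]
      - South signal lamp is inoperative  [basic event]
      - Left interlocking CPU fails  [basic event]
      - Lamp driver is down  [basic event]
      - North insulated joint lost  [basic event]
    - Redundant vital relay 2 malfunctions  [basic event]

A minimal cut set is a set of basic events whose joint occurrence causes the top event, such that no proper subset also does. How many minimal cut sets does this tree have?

7

Interlocking logic down [OR]: union of children's cut sets → 3 cut set(s).
Track circuit down [OR]: union of children's cut sets → 6 cut set(s).
Power stage unavailable [AND]: one cut set from each child combined → 1 × 1 × 1 × 1 = 1 cut set(s).
Signal drive unavailable [AND]: one cut set from each child combined → 1 × 1 = 1 cut set(s).
Rail signal shows false clear [OR]: union of children's cut sets → 7 cut set(s).
Minimal cut sets: {Emergency vital relay malfunctions}; {Lower track relay failed}; {#3 bond wire is out}; {North cable lost}; {Right axle counter is inoperative}; {Main power supply fails}; {Lamp driver is down, Left interlocking CPU fails, North insulated joint lost, Redundant vital relay 2 malfunctions, South signal lamp is inoperative}.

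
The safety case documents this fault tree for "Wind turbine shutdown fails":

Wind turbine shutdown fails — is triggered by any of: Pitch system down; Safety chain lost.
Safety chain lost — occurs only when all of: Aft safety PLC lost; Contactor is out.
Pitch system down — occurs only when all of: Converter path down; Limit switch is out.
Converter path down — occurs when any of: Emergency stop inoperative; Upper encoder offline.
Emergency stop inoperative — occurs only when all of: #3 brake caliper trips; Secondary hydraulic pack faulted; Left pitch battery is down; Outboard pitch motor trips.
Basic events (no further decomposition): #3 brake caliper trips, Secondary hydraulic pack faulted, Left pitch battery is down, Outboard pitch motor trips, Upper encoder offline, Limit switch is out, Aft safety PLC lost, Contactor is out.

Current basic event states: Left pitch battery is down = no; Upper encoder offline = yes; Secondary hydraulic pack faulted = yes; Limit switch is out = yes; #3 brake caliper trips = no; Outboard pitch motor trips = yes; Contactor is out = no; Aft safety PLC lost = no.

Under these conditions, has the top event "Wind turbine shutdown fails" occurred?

Emergency stop inoperative [AND]: #3 brake caliper trips=not, Secondary hydraulic pack faulted=occurs, Left pitch battery is down=not, Outboard pitch motor trips=occurs → not all inputs occur → does not occur.
Converter path down [OR]: Emergency stop inoperative=not, Upper encoder offline=occurs → at least one input occurs → occurs.
Pitch system down [AND]: Converter path down=occurs, Limit switch is out=occurs → all inputs occur → occurs.
Safety chain lost [AND]: Aft safety PLC lost=not, Contactor is out=not → not all inputs occur → does not occur.
Wind turbine shutdown fails [OR]: Pitch system down=occurs, Safety chain lost=not → at least one input occurs → occurs.

Yes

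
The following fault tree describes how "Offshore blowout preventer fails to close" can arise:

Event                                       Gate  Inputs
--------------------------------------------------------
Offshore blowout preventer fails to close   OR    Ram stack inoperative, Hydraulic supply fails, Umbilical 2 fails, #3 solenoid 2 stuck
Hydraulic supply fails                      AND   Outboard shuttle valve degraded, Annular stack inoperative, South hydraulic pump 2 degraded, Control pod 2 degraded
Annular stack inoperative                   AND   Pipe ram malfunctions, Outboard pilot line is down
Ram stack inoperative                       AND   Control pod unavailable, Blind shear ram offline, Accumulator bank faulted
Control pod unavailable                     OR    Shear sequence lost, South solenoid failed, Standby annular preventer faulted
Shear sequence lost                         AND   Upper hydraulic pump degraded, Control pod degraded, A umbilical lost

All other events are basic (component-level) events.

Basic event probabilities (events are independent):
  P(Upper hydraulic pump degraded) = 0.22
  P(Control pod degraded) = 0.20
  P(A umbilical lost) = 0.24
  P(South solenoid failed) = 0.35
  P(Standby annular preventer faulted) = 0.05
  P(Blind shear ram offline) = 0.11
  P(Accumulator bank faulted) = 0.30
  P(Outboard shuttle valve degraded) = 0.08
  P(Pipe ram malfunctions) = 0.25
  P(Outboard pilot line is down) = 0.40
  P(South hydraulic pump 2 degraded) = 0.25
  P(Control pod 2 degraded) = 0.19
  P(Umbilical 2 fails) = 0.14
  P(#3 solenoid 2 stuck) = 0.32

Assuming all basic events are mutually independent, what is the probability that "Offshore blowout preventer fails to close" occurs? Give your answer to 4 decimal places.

0.4229

P(Shear sequence lost) [AND] = 0.22 × 0.20 × 0.24 = 0.010560
P(Control pod unavailable) [OR] = 1 − (1−0.010560) × (1−0.35) × (1−0.05) = 0.389021
P(Ram stack inoperative) [AND] = 0.389021 × 0.11 × 0.30 = 0.012838
P(Annular stack inoperative) [AND] = 0.25 × 0.40 = 0.100000
P(Hydraulic supply fails) [AND] = 0.08 × 0.100000 × 0.25 × 0.19 = 0.000380
P(Offshore blowout preventer fails to close) [OR] = 1 − (1−0.012838) × (1−0.000380) × (1−0.14) × (1−0.32) = 0.422927
Rounded to 4 decimal places: P(Offshore blowout preventer fails to close) ≈ 0.4229.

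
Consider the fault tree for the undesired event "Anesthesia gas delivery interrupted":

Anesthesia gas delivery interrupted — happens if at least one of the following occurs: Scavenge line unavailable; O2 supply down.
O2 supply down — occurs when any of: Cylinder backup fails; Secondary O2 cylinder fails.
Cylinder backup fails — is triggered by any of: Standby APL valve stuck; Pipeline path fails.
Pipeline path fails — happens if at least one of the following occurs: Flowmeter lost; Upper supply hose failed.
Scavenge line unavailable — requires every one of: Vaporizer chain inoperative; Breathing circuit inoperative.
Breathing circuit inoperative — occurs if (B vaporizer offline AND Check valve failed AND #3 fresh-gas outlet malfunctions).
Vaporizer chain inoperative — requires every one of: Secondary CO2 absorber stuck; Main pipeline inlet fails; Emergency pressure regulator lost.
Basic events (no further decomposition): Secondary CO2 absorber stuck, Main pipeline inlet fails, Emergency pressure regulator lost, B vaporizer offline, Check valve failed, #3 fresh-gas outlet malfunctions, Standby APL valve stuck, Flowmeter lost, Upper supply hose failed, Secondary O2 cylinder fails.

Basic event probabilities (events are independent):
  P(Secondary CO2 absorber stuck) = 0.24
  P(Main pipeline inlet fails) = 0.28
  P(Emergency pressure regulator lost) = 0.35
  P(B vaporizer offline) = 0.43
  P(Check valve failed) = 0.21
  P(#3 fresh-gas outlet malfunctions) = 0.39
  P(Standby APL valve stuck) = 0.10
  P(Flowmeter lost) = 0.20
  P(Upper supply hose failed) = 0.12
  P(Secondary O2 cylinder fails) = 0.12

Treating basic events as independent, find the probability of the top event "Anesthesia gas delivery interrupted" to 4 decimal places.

0.4429

P(Vaporizer chain inoperative) [AND] = 0.24 × 0.28 × 0.35 = 0.023520
P(Breathing circuit inoperative) [AND] = 0.43 × 0.21 × 0.39 = 0.035217
P(Scavenge line unavailable) [AND] = 0.023520 × 0.035217 = 0.000828
P(Pipeline path fails) [OR] = 1 − (1−0.20) × (1−0.12) = 0.296000
P(Cylinder backup fails) [OR] = 1 − (1−0.10) × (1−0.296000) = 0.366400
P(O2 supply down) [OR] = 1 − (1−0.366400) × (1−0.12) = 0.442432
P(Anesthesia gas delivery interrupted) [OR] = 1 − (1−0.000828) × (1−0.442432) = 0.442894
Rounded to 4 decimal places: P(Anesthesia gas delivery interrupted) ≈ 0.4429.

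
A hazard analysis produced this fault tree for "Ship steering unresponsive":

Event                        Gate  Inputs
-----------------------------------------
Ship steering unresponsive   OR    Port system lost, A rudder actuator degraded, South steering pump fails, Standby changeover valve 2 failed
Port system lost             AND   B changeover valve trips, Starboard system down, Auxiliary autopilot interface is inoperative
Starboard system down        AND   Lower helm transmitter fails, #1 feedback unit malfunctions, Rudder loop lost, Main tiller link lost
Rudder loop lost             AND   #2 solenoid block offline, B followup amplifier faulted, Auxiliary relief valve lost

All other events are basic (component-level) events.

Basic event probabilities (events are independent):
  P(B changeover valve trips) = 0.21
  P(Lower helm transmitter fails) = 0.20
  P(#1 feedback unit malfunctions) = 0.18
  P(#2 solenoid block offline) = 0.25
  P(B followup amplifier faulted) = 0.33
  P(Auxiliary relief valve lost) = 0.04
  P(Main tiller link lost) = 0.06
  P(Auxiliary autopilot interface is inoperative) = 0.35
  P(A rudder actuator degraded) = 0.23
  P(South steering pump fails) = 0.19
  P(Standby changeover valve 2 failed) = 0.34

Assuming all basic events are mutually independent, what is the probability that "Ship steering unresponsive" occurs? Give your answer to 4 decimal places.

P(Rudder loop lost) [AND] = 0.25 × 0.33 × 0.04 = 0.003300
P(Starboard system down) [AND] = 0.20 × 0.18 × 0.003300 × 0.06 = 0.000007
P(Port system lost) [AND] = 0.21 × 0.000007 × 0.35 = 0.000001
P(Ship steering unresponsive) [OR] = 1 − (1−0.000001) × (1−0.23) × (1−0.19) × (1−0.34) = 0.588358
Rounded to 4 decimal places: P(Ship steering unresponsive) ≈ 0.5884.

0.5884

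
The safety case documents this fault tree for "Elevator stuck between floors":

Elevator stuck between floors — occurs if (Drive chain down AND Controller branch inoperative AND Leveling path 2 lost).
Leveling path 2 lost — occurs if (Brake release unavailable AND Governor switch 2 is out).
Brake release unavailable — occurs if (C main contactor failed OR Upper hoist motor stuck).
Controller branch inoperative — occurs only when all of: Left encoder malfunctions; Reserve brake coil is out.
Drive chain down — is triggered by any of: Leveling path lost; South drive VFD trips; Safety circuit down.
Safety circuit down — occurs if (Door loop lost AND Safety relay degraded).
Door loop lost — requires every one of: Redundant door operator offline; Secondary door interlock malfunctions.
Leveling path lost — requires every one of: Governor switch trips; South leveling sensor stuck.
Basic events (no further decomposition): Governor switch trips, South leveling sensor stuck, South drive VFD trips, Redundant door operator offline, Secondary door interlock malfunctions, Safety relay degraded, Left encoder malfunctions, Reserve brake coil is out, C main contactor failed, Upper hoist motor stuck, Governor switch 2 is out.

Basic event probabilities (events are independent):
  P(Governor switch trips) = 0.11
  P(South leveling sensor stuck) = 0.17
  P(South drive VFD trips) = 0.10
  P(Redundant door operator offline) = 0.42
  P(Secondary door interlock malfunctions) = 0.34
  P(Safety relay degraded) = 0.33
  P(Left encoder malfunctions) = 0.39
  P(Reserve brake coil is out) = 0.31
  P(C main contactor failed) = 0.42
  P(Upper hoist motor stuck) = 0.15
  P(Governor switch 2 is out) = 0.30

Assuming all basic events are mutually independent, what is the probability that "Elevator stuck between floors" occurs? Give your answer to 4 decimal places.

P(Leveling path lost) [AND] = 0.11 × 0.17 = 0.018700
P(Door loop lost) [AND] = 0.42 × 0.34 = 0.142800
P(Safety circuit down) [AND] = 0.142800 × 0.33 = 0.047124
P(Drive chain down) [OR] = 1 − (1−0.018700) × (1−0.10) × (1−0.047124) = 0.158449
P(Controller branch inoperative) [AND] = 0.39 × 0.31 = 0.120900
P(Brake release unavailable) [OR] = 1 − (1−0.42) × (1−0.15) = 0.507000
P(Leveling path 2 lost) [AND] = 0.507000 × 0.30 = 0.152100
P(Elevator stuck between floors) [AND] = 0.158449 × 0.120900 × 0.152100 = 0.002914
Rounded to 4 decimal places: P(Elevator stuck between floors) ≈ 0.0029.

0.0029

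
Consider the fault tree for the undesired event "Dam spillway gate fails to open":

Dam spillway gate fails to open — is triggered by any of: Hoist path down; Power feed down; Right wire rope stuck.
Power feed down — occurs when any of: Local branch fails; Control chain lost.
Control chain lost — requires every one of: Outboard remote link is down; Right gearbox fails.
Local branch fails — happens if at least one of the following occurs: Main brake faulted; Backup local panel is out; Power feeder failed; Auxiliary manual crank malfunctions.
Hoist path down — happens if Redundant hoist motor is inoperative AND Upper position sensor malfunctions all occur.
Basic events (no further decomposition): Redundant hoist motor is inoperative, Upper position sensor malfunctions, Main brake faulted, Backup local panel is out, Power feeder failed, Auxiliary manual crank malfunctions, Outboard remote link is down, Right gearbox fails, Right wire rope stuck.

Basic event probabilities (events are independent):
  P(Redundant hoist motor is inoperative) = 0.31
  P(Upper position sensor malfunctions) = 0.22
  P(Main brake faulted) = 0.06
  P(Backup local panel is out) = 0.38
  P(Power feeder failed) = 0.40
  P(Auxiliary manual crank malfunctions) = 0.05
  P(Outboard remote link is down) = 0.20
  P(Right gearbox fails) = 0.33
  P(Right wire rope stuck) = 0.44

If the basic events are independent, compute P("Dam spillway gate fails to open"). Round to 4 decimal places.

P(Hoist path down) [AND] = 0.31 × 0.22 = 0.068200
P(Local branch fails) [OR] = 1 − (1−0.06) × (1−0.38) × (1−0.40) × (1−0.05) = 0.667804
P(Control chain lost) [AND] = 0.20 × 0.33 = 0.066000
P(Power feed down) [OR] = 1 − (1−0.667804) × (1−0.066000) = 0.689729
P(Dam spillway gate fails to open) [OR] = 1 − (1−0.068200) × (1−0.689729) × (1−0.44) = 0.838098
Rounded to 4 decimal places: P(Dam spillway gate fails to open) ≈ 0.8381.

0.8381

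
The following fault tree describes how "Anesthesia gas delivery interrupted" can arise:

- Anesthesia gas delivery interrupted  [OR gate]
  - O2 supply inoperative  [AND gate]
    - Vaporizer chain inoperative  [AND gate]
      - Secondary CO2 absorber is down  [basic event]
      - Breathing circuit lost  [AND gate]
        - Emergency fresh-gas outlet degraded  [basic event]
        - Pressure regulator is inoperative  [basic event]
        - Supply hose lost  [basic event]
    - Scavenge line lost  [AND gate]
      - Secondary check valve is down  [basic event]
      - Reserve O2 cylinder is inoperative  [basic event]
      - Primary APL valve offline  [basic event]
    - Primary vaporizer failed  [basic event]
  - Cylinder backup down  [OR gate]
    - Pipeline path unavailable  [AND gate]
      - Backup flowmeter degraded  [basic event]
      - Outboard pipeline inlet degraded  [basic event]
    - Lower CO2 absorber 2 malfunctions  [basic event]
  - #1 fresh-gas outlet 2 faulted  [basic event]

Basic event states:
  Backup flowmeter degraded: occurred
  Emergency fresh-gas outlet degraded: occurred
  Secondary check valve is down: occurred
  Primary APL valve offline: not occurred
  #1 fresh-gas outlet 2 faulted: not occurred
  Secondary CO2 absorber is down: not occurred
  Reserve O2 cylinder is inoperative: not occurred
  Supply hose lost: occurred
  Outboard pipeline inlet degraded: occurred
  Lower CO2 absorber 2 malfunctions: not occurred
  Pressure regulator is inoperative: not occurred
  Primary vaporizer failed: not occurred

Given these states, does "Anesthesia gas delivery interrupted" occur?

Yes

Breathing circuit lost [AND]: Emergency fresh-gas outlet degraded=occurs, Pressure regulator is inoperative=not, Supply hose lost=occurs → not all inputs occur → does not occur.
Vaporizer chain inoperative [AND]: Secondary CO2 absorber is down=not, Breathing circuit lost=not → not all inputs occur → does not occur.
Scavenge line lost [AND]: Secondary check valve is down=occurs, Reserve O2 cylinder is inoperative=not, Primary APL valve offline=not → not all inputs occur → does not occur.
O2 supply inoperative [AND]: Vaporizer chain inoperative=not, Scavenge line lost=not, Primary vaporizer failed=not → not all inputs occur → does not occur.
Pipeline path unavailable [AND]: Backup flowmeter degraded=occurs, Outboard pipeline inlet degraded=occurs → all inputs occur → occurs.
Cylinder backup down [OR]: Pipeline path unavailable=occurs, Lower CO2 absorber 2 malfunctions=not → at least one input occurs → occurs.
Anesthesia gas delivery interrupted [OR]: O2 supply inoperative=not, Cylinder backup down=occurs, #1 fresh-gas outlet 2 faulted=not → at least one input occurs → occurs.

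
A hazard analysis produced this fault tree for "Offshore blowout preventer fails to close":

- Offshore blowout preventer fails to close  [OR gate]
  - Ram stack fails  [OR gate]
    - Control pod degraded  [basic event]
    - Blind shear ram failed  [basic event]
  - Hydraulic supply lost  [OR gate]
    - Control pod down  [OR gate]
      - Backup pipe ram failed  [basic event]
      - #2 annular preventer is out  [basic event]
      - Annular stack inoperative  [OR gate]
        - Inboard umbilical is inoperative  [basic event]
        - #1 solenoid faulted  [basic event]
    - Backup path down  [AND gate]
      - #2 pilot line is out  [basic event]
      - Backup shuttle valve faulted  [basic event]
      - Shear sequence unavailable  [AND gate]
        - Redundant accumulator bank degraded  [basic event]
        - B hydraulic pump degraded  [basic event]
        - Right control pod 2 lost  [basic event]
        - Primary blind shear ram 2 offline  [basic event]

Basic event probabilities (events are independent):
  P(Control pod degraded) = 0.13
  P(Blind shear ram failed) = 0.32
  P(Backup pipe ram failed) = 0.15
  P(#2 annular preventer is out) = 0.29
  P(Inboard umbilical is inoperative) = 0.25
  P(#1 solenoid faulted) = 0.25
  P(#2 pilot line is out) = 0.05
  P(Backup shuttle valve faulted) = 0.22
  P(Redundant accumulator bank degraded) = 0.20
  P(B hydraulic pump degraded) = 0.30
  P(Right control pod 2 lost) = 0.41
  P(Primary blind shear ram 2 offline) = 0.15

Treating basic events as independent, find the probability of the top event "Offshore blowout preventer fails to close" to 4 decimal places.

0.7992

P(Ram stack fails) [OR] = 1 − (1−0.13) × (1−0.32) = 0.408400
P(Annular stack inoperative) [OR] = 1 − (1−0.25) × (1−0.25) = 0.437500
P(Control pod down) [OR] = 1 − (1−0.15) × (1−0.29) × (1−0.437500) = 0.660531
P(Shear sequence unavailable) [AND] = 0.20 × 0.30 × 0.41 × 0.15 = 0.003690
P(Backup path down) [AND] = 0.05 × 0.22 × 0.003690 = 0.000041
P(Hydraulic supply lost) [OR] = 1 − (1−0.660531) × (1−0.000041) = 0.660545
P(Offshore blowout preventer fails to close) [OR] = 1 − (1−0.408400) × (1−0.660545) = 0.799178
Rounded to 4 decimal places: P(Offshore blowout preventer fails to close) ≈ 0.7992.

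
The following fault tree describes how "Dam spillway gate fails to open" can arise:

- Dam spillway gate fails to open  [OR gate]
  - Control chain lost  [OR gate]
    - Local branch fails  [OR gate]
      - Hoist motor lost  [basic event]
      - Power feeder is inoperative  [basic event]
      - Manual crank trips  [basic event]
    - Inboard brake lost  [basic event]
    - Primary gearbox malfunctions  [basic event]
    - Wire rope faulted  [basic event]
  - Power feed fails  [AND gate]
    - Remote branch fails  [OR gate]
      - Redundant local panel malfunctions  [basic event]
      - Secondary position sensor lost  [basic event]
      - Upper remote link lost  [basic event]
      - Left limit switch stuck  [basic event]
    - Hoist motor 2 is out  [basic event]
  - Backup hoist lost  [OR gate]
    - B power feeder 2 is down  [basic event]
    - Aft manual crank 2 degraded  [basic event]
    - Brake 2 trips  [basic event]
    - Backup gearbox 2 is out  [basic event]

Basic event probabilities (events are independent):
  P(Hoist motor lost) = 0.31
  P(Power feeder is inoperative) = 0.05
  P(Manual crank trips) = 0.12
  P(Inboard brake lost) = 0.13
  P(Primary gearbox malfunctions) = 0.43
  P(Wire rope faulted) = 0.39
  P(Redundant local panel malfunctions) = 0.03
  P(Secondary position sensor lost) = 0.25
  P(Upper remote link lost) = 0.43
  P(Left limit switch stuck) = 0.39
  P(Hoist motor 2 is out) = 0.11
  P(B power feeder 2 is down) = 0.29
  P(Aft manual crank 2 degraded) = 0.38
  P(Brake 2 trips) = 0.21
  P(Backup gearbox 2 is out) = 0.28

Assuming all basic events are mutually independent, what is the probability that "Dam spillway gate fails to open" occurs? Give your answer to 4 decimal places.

0.9599

P(Local branch fails) [OR] = 1 − (1−0.31) × (1−0.05) × (1−0.12) = 0.423160
P(Control chain lost) [OR] = 1 − (1−0.423160) × (1−0.13) × (1−0.43) × (1−0.39) = 0.825506
P(Remote branch fails) [OR] = 1 − (1−0.03) × (1−0.25) × (1−0.43) × (1−0.39) = 0.747048
P(Power feed fails) [AND] = 0.747048 × 0.11 = 0.082175
P(Backup hoist lost) [OR] = 1 − (1−0.29) × (1−0.38) × (1−0.21) × (1−0.28) = 0.749614
P(Dam spillway gate fails to open) [OR] = 1 − (1−0.825506) × (1−0.082175) × (1−0.749614) = 0.959899
Rounded to 4 decimal places: P(Dam spillway gate fails to open) ≈ 0.9599.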